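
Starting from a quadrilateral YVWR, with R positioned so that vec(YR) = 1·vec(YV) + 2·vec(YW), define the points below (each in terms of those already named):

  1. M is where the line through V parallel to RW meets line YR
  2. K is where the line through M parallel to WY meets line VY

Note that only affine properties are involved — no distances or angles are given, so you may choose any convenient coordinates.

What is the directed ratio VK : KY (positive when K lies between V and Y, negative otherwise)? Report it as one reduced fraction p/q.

Choose coordinates Y = (0, 0), V = (1, 0), W = (0, 1), R = (1, 2).
1. M is where the line through V parallel to RW meets line YR ⇒ M = (-1, -2)
2. K is where the line through M parallel to WY meets line VY ⇒ K = (-1, 0)
K = V + t·(Y−V) with t = 2, so VK:KY = t:(1−t) = 2:-1

VK:KY = -2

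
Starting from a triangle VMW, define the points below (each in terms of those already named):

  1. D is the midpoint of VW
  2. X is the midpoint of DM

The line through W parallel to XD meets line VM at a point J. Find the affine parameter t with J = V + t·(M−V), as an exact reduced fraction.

Choose coordinates V = (0, 0), M = (1, 0), W = (0, 1).
1. D is the midpoint of VW ⇒ D = (0, 1/2)
2. X is the midpoint of DM ⇒ X = (1/2, 1/4)
through W parallel to XD: direction (-1/2, 1/4); meets VM at J = (2, 0)
J = V + t·(M−V) with t = 2

t = 2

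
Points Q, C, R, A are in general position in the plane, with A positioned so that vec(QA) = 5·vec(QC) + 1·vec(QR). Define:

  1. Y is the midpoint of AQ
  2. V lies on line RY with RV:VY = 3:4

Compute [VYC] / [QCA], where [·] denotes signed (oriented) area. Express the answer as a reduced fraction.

Work in coordinates with Q = (0, 0), C = (1, 0), R = (0, 1), A = (5, 1).
1. Y is the midpoint of AQ ⇒ Y = (5/2, 1/2)
2. V lies on line RY with RV:VY = 3:4 ⇒ V = (15/14, 11/14)
2·[VYC] = -8/7, 2·[QCA] = 1
[VYC]:[QCA] = -8/7:1 = -8/7

[VYC]:[QCA] = -8/7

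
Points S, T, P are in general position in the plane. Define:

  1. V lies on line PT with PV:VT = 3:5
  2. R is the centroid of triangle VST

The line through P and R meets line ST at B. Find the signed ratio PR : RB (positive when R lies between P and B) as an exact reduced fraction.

PR:RB = 19/5

Assign S = (0, 0), T = (1, 0), P = (0, 1) — the answer is frame-independent, so this choice is without loss of generality.
1. V lies on line PT with PV:VT = 3:5 ⇒ V = (3/8, 5/8)
2. R is the centroid of triangle VST ⇒ R = (11/24, 5/24)
line PR meets ST at B = (11/19, 0)
R = P + t·(B−P) with t = 19/24, so PR:RB = 19/24:5/24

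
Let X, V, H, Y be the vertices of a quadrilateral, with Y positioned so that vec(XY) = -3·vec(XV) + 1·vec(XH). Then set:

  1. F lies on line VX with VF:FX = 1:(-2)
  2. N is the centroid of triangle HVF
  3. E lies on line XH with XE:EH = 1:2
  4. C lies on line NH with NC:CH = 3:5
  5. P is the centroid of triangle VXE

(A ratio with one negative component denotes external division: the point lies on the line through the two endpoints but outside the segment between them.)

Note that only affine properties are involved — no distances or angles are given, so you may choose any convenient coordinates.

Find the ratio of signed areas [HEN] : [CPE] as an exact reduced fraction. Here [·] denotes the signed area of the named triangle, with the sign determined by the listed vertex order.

Work in coordinates with X = (0, 0), V = (1, 0), H = (0, 1), Y = (-3, 1).
1. F lies on line VX with VF:FX = 1:(-2) ⇒ F = (2, 0)
2. N is the centroid of triangle HVF ⇒ N = (1, 1/3)
3. E lies on line XH with XE:EH = 1:2 ⇒ E = (0, 1/3)
4. C lies on line NH with NC:CH = 3:5 ⇒ C = (5/8, 7/12)
5. P is the centroid of triangle VXE ⇒ P = (1/3, 1/9)
2·[HEN] = 2/3, 2·[CPE] = -2/9
[HEN]:[CPE] = 2/3:-2/9 = -3

[HEN]:[CPE] = -3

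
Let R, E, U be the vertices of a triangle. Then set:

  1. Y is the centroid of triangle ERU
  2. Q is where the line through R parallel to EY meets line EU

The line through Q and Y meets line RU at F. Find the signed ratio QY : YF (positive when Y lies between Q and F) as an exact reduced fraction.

Work in coordinates with R = (0, 0), E = (1, 0), U = (0, 1).
1. Y is the centroid of triangle ERU ⇒ Y = (1/3, 1/3)
2. Q is where the line through R parallel to EY meets line EU ⇒ Q = (2, -1)
line QY meets RU at F = (0, 3/5)
Y = Q + t·(F−Q) with t = 5/6, so QY:YF = 5/6:1/6

QY:YF = 5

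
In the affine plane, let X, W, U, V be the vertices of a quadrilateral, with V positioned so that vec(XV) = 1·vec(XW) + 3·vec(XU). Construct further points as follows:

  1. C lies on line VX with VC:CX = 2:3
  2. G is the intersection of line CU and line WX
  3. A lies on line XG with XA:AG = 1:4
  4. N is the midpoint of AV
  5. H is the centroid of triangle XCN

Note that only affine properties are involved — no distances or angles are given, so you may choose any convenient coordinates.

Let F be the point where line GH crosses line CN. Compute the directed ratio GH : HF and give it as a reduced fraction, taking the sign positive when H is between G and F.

Choose coordinates X = (0, 0), W = (1, 0), U = (0, 1), V = (1, 3).
1. C lies on line VX with VC:CX = 2:3 ⇒ C = (3/5, 9/5)
2. G is the intersection of line CU and line WX ⇒ G = (-3/4, 0)
3. A lies on line XG with XA:AG = 1:4 ⇒ A = (-3/20, 0)
4. N is the midpoint of AV ⇒ N = (17/40, 3/2)
5. H is the centroid of triangle XCN ⇒ H = (41/120, 11/10)
line GH meets CN at F = (-1/45, 11/15)
H = G + t·(F−G) with t = 3/2, so GH:HF = 3/2:-1/2

GH:HF = -3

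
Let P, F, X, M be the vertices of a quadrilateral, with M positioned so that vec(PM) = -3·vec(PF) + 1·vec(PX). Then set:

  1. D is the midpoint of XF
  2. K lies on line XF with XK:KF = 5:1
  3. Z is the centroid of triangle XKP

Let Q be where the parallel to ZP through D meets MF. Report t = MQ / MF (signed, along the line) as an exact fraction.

Work in coordinates with P = (0, 0), F = (1, 0), X = (0, 1), M = (-3, 1).
1. D is the midpoint of XF ⇒ D = (1/2, 1/2)
2. K lies on line XF with XK:KF = 5:1 ⇒ K = (5/6, 1/6)
3. Z is the centroid of triangle XKP ⇒ Z = (5/18, 7/18)
through D parallel to ZP: direction (-5/18, -7/18); meets MF at Q = (3/11, 2/11)
Q = M + t·(F−M) with t = 9/11

t = 9/11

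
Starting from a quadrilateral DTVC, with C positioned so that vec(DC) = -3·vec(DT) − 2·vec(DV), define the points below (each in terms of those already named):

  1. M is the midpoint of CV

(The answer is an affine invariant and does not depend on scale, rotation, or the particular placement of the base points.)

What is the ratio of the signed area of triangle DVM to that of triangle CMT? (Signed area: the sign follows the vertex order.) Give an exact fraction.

Assign D = (0, 0), T = (1, 0), V = (0, 1), C = (-3, -2) — the answer is frame-independent, so this choice is without loss of generality.
1. M is the midpoint of CV ⇒ M = (-3/2, -1/2)
2·[DVM] = 3/2, 2·[CMT] = -3
[DVM]:[CMT] = 3/2:-3 = -1/2

[DVM]:[CMT] = -1/2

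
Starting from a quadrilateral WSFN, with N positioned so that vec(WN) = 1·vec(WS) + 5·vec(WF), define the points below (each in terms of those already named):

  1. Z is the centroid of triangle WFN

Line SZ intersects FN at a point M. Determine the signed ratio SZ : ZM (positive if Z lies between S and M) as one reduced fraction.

SZ:ZM = 14

Set W = (0, 0), S = (1, 0), F = (0, 1), N = (1, 5); any affine frame gives the same invariant.
1. Z is the centroid of triangle WFN ⇒ Z = (1/3, 2)
line SZ meets FN at M = (2/7, 15/7)
Z = S + t·(M−S) with t = 14/15, so SZ:ZM = 14/15:1/15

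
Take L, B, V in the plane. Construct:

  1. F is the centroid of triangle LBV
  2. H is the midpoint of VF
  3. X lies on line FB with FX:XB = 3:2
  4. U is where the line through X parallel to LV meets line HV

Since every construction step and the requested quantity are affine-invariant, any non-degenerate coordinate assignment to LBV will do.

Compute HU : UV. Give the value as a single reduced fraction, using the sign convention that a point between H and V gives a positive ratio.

HU:UV = -17/22

Set L = (0, 0), B = (1, 0), V = (0, 1); any affine frame gives the same invariant.
1. F is the centroid of triangle LBV ⇒ F = (1/3, 1/3)
2. H is the midpoint of VF ⇒ H = (1/6, 2/3)
3. X lies on line FB with FX:XB = 3:2 ⇒ X = (11/15, 2/15)
4. U is where the line through X parallel to LV meets line HV ⇒ U = (11/15, -7/15)
U = H + t·(V−H) with t = -17/5, so HU:UV = t:(1−t) = -17/5:22/5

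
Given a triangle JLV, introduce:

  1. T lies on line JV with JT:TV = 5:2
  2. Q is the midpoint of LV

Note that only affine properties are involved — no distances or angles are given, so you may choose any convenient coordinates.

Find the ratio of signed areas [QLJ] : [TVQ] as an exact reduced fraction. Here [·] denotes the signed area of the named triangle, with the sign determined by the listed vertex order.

[QLJ]:[TVQ] = 7/2

Choose coordinates J = (0, 0), L = (1, 0), V = (0, 1).
1. T lies on line JV with JT:TV = 5:2 ⇒ T = (0, 5/7)
2. Q is the midpoint of LV ⇒ Q = (1/2, 1/2)
2·[QLJ] = -1/2, 2·[TVQ] = -1/7
[QLJ]:[TVQ] = -1/2:-1/7 = 7/2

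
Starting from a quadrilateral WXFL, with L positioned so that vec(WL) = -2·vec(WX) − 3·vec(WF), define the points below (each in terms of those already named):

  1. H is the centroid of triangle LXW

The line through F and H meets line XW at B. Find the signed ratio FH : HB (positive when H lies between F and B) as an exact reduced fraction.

FH:HB = -2

Assign W = (0, 0), X = (1, 0), F = (0, 1), L = (-2, -3) — the answer is frame-independent, so this choice is without loss of generality.
1. H is the centroid of triangle LXW ⇒ H = (-1/3, -1)
line FH meets XW at B = (-1/6, 0)
H = F + t·(B−F) with t = 2, so FH:HB = 2:-1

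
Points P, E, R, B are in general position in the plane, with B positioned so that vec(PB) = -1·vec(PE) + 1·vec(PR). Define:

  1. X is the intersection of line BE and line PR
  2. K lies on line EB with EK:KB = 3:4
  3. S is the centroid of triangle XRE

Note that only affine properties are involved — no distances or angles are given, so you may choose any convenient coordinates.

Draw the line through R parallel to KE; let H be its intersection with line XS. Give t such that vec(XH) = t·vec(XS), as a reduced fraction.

Assign P = (0, 0), E = (1, 0), R = (0, 1), B = (-1, 1) — the answer is frame-independent, so this choice is without loss of generality.
1. X is the intersection of line BE and line PR ⇒ X = (0, 1/2)
2. K lies on line EB with EK:KB = 3:4 ⇒ K = (1/7, 3/7)
3. S is the centroid of triangle XRE ⇒ S = (1/3, 1/2)
through R parallel to KE: direction (6/7, -3/7); meets XS at H = (1, 1/2)
H = X + t·(S−X) with t = 3

t = 3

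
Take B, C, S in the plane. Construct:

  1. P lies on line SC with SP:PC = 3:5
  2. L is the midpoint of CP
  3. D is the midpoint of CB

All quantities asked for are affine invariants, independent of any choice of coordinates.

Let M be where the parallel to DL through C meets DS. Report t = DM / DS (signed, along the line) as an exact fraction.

t = -5/11

Assign B = (0, 0), C = (1, 0), S = (0, 1) — the answer is frame-independent, so this choice is without loss of generality.
1. P lies on line SC with SP:PC = 3:5 ⇒ P = (3/8, 5/8)
2. L is the midpoint of CP ⇒ L = (11/16, 5/16)
3. D is the midpoint of CB ⇒ D = (1/2, 0)
through C parallel to DL: direction (3/16, 5/16); meets DS at M = (8/11, -5/11)
M = D + t·(S−D) with t = -5/11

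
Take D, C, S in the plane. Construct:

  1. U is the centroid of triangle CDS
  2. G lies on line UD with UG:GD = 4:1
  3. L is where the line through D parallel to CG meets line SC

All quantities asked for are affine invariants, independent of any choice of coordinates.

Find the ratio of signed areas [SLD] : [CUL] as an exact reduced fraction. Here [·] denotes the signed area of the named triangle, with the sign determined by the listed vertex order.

[SLD]:[CUL] = -42

Work in coordinates with D = (0, 0), C = (1, 0), S = (0, 1).
1. U is the centroid of triangle CDS ⇒ U = (1/3, 1/3)
2. G lies on line UD with UG:GD = 4:1 ⇒ G = (1/15, 1/15)
3. L is where the line through D parallel to CG meets line SC ⇒ L = (14/13, -1/13)
2·[SLD] = -14/13, 2·[CUL] = 1/39
[SLD]:[CUL] = -14/13:1/39 = -42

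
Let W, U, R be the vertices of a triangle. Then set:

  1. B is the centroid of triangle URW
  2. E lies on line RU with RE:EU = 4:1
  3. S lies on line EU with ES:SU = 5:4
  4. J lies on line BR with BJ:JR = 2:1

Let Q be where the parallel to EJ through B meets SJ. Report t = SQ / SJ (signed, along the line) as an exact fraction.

t = -67/5

Choose coordinates W = (0, 0), U = (1, 0), R = (0, 1).
1. B is the centroid of triangle URW ⇒ B = (1/3, 1/3)
2. E lies on line RU with RE:EU = 4:1 ⇒ E = (4/5, 1/5)
3. S lies on line EU with ES:SU = 5:4 ⇒ S = (41/45, 4/45)
4. J lies on line BR with BJ:JR = 2:1 ⇒ J = (1/9, 7/9)
through B parallel to EJ: direction (-31/45, 26/45); meets SJ at Q = (2617/225, -2057/225)
Q = S + t·(J−S) with t = -67/5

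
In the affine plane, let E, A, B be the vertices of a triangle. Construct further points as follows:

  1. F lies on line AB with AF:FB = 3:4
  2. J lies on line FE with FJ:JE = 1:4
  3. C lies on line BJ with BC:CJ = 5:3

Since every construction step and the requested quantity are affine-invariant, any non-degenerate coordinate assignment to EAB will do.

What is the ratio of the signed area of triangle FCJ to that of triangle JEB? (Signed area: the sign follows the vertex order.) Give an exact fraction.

[FCJ]:[JEB] = -3/32

Set E = (0, 0), A = (1, 0), B = (0, 1); any affine frame gives the same invariant.
1. F lies on line AB with AF:FB = 3:4 ⇒ F = (4/7, 3/7)
2. J lies on line FE with FJ:JE = 1:4 ⇒ J = (16/35, 12/35)
3. C lies on line BJ with BC:CJ = 5:3 ⇒ C = (2/7, 33/56)
2·[FCJ] = 3/70, 2·[JEB] = -16/35
[FCJ]:[JEB] = 3/70:-16/35 = -3/32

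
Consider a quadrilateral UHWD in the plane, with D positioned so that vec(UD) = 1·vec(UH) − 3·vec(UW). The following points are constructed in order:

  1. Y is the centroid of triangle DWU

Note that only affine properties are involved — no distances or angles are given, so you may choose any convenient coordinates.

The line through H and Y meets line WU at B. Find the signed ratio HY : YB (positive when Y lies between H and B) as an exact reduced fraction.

Assign U = (0, 0), H = (1, 0), W = (0, 1), D = (1, -3) — the answer is frame-independent, so this choice is without loss of generality.
1. Y is the centroid of triangle DWU ⇒ Y = (1/3, -2/3)
line HY meets WU at B = (0, -1)
Y = H + t·(B−H) with t = 2/3, so HY:YB = 2/3:1/3

HY:YB = 2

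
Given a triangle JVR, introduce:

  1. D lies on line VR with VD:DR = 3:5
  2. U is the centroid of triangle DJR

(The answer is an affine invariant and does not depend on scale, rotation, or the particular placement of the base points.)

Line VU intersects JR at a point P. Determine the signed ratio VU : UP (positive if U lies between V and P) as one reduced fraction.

VU:UP = 19/5

Choose coordinates J = (0, 0), V = (1, 0), R = (0, 1).
1. D lies on line VR with VD:DR = 3:5 ⇒ D = (5/8, 3/8)
2. U is the centroid of triangle DJR ⇒ U = (5/24, 11/24)
line VU meets JR at P = (0, 11/19)
U = V + t·(P−V) with t = 19/24, so VU:UP = 19/24:5/24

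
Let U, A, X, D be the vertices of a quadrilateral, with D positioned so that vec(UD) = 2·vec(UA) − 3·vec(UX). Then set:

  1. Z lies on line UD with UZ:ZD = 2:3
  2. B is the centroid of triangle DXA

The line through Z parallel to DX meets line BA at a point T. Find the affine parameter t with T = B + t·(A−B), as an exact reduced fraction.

Work in coordinates with U = (0, 0), A = (1, 0), X = (0, 1), D = (2, -3).
1. Z lies on line UD with UZ:ZD = 2:3 ⇒ Z = (4/5, -6/5)
2. B is the centroid of triangle DXA ⇒ B = (1, -2/3)
through Z parallel to DX: direction (-2, 4); meets BA at T = (1, -8/5)
T = B + t·(A−B) with t = -7/5

t = -7/5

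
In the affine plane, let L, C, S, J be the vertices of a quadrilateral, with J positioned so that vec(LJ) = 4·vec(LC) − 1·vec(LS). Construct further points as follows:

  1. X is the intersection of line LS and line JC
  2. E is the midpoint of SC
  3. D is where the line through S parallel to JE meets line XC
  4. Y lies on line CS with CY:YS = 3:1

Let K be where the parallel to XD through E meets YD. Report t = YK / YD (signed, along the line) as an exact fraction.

t = 1/3

Assign L = (0, 0), C = (1, 0), S = (0, 1), J = (4, -1) — the answer is frame-independent, so this choice is without loss of generality.
1. X is the intersection of line LS and line JC ⇒ X = (0, 1/3)
2. E is the midpoint of SC ⇒ E = (1/2, 1/2)
3. D is where the line through S parallel to JE meets line XC ⇒ D = (7, -2)
4. Y lies on line CS with CY:YS = 3:1 ⇒ Y = (1/4, 3/4)
through E parallel to XD: direction (7, -7/3); meets YD at K = (5/2, -1/6)
K = Y + t·(D−Y) with t = 1/3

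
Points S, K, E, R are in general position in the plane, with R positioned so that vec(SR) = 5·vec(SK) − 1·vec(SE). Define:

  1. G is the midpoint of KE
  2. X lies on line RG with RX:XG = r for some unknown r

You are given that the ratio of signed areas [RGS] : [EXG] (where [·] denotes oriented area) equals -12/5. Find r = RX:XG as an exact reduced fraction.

r = 1/5

Assign S = (0, 0), K = (1, 0), E = (0, 1), R = (5, -1) — the answer is frame-independent, so this choice is without loss of generality.
1. G is the midpoint of KE ⇒ G = (1/2, 1/2)
2. With RX:XG = r, write λ = r/(r+1) so X = R + λ·(G−R); X is affine-linear in λ
Every point depending on X is an affine combination of X and λ-independent points, so each such coordinate is linear in λ; the λ² term in each signed area is a multiple of (G−R)×(G−R) = 0, so 2·[RGS] and 2·[EXG] are each linear in λ. Evaluating at λ=0 and λ=1:
  2·[RGS] = 3,   2·[EXG] = 3/2·λ − 3/2
So [RGS]:[EXG] = (3) / (3/2·λ − 3/2). Setting this equal to -12/5:
  3 = -12/5·(3/2·λ − 3/2)  ⇒  λ = 1/6
Then r = λ/(1−λ) = (1/6)/(5/6) = 1/5. Check: with r = 1/5, X = (17/4, -3/4) and [RGS]:[EXG] = -12/5 as required.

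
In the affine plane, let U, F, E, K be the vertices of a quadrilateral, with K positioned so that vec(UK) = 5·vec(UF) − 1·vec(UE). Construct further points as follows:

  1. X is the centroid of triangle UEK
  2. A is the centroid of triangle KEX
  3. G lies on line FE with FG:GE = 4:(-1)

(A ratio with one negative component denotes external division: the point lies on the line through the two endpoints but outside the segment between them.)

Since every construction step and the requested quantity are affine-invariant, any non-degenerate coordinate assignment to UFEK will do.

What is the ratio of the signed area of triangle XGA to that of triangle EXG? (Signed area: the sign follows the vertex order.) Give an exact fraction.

[XGA]:[EXG] = -10/3

Assign U = (0, 0), F = (1, 0), E = (0, 1), K = (5, -1) — the answer is frame-independent, so this choice is without loss of generality.
1. X is the centroid of triangle UEK ⇒ X = (5/3, 0)
2. A is the centroid of triangle KEX ⇒ A = (20/9, 0)
3. G lies on line FE with FG:GE = 4:(-1) ⇒ G = (-1/3, 4/3)
2·[XGA] = -20/27, 2·[EXG] = 2/9
[XGA]:[EXG] = -20/27:2/9 = -10/3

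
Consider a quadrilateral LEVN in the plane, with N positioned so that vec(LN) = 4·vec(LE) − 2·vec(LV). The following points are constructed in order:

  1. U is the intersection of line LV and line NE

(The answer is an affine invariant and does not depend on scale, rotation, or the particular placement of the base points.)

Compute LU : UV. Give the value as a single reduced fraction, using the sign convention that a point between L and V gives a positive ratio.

Assign L = (0, 0), E = (1, 0), V = (0, 1), N = (4, -2) — the answer is frame-independent, so this choice is without loss of generality.
1. U is the intersection of line LV and line NE ⇒ U = (0, 2/3)
U = L + t·(V−L) with t = 2/3, so LU:UV = t:(1−t) = 2/3:1/3

LU:UV = 2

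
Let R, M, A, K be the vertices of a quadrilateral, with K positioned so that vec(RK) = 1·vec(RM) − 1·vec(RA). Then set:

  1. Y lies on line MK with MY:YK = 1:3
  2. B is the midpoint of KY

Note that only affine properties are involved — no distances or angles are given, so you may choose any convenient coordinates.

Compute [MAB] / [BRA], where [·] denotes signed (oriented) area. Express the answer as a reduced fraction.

Work in coordinates with R = (0, 0), M = (1, 0), A = (0, 1), K = (1, -1).
1. Y lies on line MK with MY:YK = 1:3 ⇒ Y = (1, -1/4)
2. B is the midpoint of KY ⇒ B = (1, -5/8)
2·[MAB] = 5/8, 2·[BRA] = -1
[MAB]:[BRA] = 5/8:-1 = -5/8

[MAB]:[BRA] = -5/8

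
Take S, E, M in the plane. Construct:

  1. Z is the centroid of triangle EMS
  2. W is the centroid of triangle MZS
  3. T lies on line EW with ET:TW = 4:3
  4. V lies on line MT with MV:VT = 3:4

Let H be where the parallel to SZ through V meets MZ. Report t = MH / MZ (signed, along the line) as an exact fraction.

t = 26/49

Work in coordinates with S = (0, 0), E = (1, 0), M = (0, 1).
1. Z is the centroid of triangle EMS ⇒ Z = (1/3, 1/3)
2. W is the centroid of triangle MZS ⇒ W = (1/9, 4/9)
3. T lies on line EW with ET:TW = 4:3 ⇒ T = (31/63, 16/63)
4. V lies on line MT with MV:VT = 3:4 ⇒ V = (31/147, 100/147)
through V parallel to SZ: direction (1/3, 1/3); meets MZ at H = (26/147, 95/147)
H = M + t·(Z−M) with t = 26/49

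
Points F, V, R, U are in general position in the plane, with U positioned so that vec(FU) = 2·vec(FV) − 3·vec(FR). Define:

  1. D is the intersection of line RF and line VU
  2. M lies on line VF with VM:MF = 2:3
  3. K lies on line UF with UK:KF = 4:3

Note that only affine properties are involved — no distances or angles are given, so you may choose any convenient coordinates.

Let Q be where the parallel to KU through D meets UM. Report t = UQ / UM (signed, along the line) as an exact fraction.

t = 10/3

Work in coordinates with F = (0, 0), V = (1, 0), R = (0, 1), U = (2, -3).
1. D is the intersection of line RF and line VU ⇒ D = (0, 3)
2. M lies on line VF with VM:MF = 2:3 ⇒ M = (3/5, 0)
3. K lies on line UF with UK:KF = 4:3 ⇒ K = (6/7, -9/7)
through D parallel to KU: direction (8/7, -12/7); meets UM at Q = (-8/3, 7)
Q = U + t·(M−U) with t = 10/3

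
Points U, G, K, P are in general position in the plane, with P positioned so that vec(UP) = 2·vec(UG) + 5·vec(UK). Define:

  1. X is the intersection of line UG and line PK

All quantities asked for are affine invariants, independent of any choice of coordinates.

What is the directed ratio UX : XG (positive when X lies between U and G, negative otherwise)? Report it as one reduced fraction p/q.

Assign U = (0, 0), G = (1, 0), K = (0, 1), P = (2, 5) — the answer is frame-independent, so this choice is without loss of generality.
1. X is the intersection of line UG and line PK ⇒ X = (-1/2, 0)
X = U + t·(G−U) with t = -1/2, so UX:XG = t:(1−t) = -1/2:3/2

UX:XG = -1/3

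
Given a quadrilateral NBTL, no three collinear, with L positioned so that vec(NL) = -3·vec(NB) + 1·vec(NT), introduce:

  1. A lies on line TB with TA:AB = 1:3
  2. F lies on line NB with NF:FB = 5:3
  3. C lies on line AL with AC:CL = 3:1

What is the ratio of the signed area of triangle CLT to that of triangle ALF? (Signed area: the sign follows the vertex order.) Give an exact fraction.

Choose coordinates N = (0, 0), B = (1, 0), T = (0, 1), L = (-3, 1).
1. A lies on line TB with TA:AB = 1:3 ⇒ A = (1/4, 3/4)
2. F lies on line NB with NF:FB = 5:3 ⇒ F = (5/8, 0)
3. C lies on line AL with AC:CL = 3:1 ⇒ C = (-35/16, 15/16)
2·[CLT] = -3/16, 2·[ALF] = 75/32
[CLT]:[ALF] = -3/16:75/32 = -2/25

[CLT]:[ALF] = -2/25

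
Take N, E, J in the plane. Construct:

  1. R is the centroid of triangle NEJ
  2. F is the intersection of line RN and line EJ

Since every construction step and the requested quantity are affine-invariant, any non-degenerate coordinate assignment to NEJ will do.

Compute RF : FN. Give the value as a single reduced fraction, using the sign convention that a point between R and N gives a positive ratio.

Work in coordinates with N = (0, 0), E = (1, 0), J = (0, 1).
1. R is the centroid of triangle NEJ ⇒ R = (1/3, 1/3)
2. F is the intersection of line RN and line EJ ⇒ F = (1/2, 1/2)
F = R + t·(N−R) with t = -1/2, so RF:FN = t:(1−t) = -1/2:3/2

RF:FN = -1/3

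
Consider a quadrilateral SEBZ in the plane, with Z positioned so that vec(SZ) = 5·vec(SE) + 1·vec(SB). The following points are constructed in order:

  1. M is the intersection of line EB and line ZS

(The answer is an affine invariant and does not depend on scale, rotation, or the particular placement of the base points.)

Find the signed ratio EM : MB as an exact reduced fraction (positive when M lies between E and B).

EM:MB = 1/5

Work in coordinates with S = (0, 0), E = (1, 0), B = (0, 1), Z = (5, 1).
1. M is the intersection of line EB and line ZS ⇒ M = (5/6, 1/6)
M = E + t·(B−E) with t = 1/6, so EM:MB = t:(1−t) = 1/6:5/6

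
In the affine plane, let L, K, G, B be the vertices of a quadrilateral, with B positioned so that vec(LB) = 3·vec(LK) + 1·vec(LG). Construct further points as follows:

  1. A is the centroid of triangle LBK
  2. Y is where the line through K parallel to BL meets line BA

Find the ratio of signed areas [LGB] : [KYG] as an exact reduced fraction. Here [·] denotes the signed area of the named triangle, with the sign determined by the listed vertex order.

Set L = (0, 0), K = (1, 0), G = (0, 1), B = (3, 1); any affine frame gives the same invariant.
1. A is the centroid of triangle LBK ⇒ A = (4/3, 1/3)
2. Y is where the line through K parallel to BL meets line BA ⇒ Y = (-2, -1)
2·[LGB] = -3, 2·[KYG] = -4
[LGB]:[KYG] = -3:-4 = 3/4

[LGB]:[KYG] = 3/4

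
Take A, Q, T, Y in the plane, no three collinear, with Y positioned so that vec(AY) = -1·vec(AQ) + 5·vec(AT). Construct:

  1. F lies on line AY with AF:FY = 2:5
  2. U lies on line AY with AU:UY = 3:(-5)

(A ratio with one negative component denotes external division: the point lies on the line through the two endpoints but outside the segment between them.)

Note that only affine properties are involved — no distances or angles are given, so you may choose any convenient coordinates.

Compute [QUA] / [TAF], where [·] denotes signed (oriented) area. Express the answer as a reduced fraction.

[QUA]:[TAF] = 105/4

Work in coordinates with A = (0, 0), Q = (1, 0), T = (0, 1), Y = (-1, 5).
1. F lies on line AY with AF:FY = 2:5 ⇒ F = (-2/7, 10/7)
2. U lies on line AY with AU:UY = 3:(-5) ⇒ U = (3/2, -15/2)
2·[QUA] = -15/2, 2·[TAF] = -2/7
[QUA]:[TAF] = -15/2:-2/7 = 105/4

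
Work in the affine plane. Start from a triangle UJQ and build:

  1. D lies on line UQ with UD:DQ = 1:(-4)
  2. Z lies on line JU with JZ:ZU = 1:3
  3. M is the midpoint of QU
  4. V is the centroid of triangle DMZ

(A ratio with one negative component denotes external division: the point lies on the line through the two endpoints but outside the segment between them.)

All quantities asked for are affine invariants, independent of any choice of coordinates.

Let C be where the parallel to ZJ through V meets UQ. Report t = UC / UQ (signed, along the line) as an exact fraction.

Assign U = (0, 0), J = (1, 0), Q = (0, 1) — the answer is frame-independent, so this choice is without loss of generality.
1. D lies on line UQ with UD:DQ = 1:(-4) ⇒ D = (0, -1/3)
2. Z lies on line JU with JZ:ZU = 1:3 ⇒ Z = (3/4, 0)
3. M is the midpoint of QU ⇒ M = (0, 1/2)
4. V is the centroid of triangle DMZ ⇒ V = (1/4, 1/18)
through V parallel to ZJ: direction (1/4, 0); meets UQ at C = (0, 1/18)
C = U + t·(Q−U) with t = 1/18

t = 1/18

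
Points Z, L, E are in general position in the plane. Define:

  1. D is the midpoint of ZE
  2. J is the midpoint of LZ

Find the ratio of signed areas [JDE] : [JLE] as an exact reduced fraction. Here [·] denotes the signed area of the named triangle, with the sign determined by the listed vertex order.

[JDE]:[JLE] = -1/2

Set Z = (0, 0), L = (1, 0), E = (0, 1); any affine frame gives the same invariant.
1. D is the midpoint of ZE ⇒ D = (0, 1/2)
2. J is the midpoint of LZ ⇒ J = (1/2, 0)
2·[JDE] = -1/4, 2·[JLE] = 1/2
[JDE]:[JLE] = -1/4:1/2 = -1/2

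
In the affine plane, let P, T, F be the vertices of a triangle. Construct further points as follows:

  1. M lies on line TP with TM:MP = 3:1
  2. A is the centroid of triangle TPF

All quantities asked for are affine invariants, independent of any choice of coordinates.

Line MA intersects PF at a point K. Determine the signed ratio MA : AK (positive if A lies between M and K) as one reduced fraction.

Assign P = (0, 0), T = (1, 0), F = (0, 1) — the answer is frame-independent, so this choice is without loss of generality.
1. M lies on line TP with TM:MP = 3:1 ⇒ M = (1/4, 0)
2. A is the centroid of triangle TPF ⇒ A = (1/3, 1/3)
line MA meets PF at K = (0, -1)
A = M + t·(K−M) with t = -1/3, so MA:AK = -1/3:4/3

MA:AK = -1/4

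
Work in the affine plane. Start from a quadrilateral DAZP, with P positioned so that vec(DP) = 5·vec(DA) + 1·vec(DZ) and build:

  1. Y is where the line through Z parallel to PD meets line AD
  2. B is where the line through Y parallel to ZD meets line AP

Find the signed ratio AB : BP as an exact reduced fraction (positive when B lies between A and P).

Assign D = (0, 0), A = (1, 0), Z = (0, 1), P = (5, 1) — the answer is frame-independent, so this choice is without loss of generality.
1. Y is where the line through Z parallel to PD meets line AD ⇒ Y = (-5, 0)
2. B is where the line through Y parallel to ZD meets line AP ⇒ B = (-5, -3/2)
B = A + t·(P−A) with t = -3/2, so AB:BP = t:(1−t) = -3/2:5/2

AB:BP = -3/5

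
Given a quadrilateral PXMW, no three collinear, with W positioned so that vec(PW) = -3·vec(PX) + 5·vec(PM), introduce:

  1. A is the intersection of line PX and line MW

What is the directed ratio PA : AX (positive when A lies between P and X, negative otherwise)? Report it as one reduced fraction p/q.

Choose coordinates P = (0, 0), X = (1, 0), M = (0, 1), W = (-3, 5).
1. A is the intersection of line PX and line MW ⇒ A = (3/4, 0)
A = P + t·(X−P) with t = 3/4, so PA:AX = t:(1−t) = 3/4:1/4

PA:AX = 3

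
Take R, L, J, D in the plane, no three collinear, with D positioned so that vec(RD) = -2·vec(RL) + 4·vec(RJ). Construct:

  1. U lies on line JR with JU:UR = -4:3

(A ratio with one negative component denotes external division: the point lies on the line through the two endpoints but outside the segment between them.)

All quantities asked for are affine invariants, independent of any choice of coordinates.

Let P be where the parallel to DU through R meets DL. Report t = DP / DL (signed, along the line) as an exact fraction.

t = 6/13

Work in coordinates with R = (0, 0), L = (1, 0), J = (0, 1), D = (-2, 4).
1. U lies on line JR with JU:UR = -4:3 ⇒ U = (0, -3)
through R parallel to DU: direction (2, -7); meets DL at P = (-8/13, 28/13)
P = D + t·(L−D) with t = 6/13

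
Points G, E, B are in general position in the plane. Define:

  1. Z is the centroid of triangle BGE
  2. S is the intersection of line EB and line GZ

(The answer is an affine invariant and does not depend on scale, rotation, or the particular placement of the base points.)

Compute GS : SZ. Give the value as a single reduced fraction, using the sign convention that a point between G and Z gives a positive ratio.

GS:SZ = -3

Assign G = (0, 0), E = (1, 0), B = (0, 1) — the answer is frame-independent, so this choice is without loss of generality.
1. Z is the centroid of triangle BGE ⇒ Z = (1/3, 1/3)
2. S is the intersection of line EB and line GZ ⇒ S = (1/2, 1/2)
S = G + t·(Z−G) with t = 3/2, so GS:SZ = t:(1−t) = 3/2:-1/2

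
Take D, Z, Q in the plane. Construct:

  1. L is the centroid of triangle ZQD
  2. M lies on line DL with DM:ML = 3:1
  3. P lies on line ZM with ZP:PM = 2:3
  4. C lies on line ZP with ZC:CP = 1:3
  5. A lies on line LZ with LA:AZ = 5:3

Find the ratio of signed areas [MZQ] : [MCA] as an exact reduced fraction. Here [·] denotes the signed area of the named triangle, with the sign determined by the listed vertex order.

Work in coordinates with D = (0, 0), Z = (1, 0), Q = (0, 1).
1. L is the centroid of triangle ZQD ⇒ L = (1/3, 1/3)
2. M lies on line DL with DM:ML = 3:1 ⇒ M = (1/4, 1/4)
3. P lies on line ZM with ZP:PM = 2:3 ⇒ P = (7/10, 1/10)
4. C lies on line ZP with ZC:CP = 1:3 ⇒ C = (37/40, 1/40)
5. A lies on line LZ with LA:AZ = 5:3 ⇒ A = (3/4, 1/8)
2·[MZQ] = 1/2, 2·[MCA] = 9/320
[MZQ]:[MCA] = 1/2:9/320 = 160/9

[MZQ]:[MCA] = 160/9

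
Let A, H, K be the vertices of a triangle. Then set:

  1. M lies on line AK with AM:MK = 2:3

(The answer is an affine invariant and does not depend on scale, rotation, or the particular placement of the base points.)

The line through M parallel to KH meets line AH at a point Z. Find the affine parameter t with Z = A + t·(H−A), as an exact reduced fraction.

Set A = (0, 0), H = (1, 0), K = (0, 1); any affine frame gives the same invariant.
1. M lies on line AK with AM:MK = 2:3 ⇒ M = (0, 2/5)
through M parallel to KH: direction (1, -1); meets AH at Z = (2/5, 0)
Z = A + t·(H−A) with t = 2/5

t = 2/5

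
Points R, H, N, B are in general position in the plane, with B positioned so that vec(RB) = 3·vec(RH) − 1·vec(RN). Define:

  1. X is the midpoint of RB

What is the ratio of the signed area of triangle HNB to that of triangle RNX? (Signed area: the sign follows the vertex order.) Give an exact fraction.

Choose coordinates R = (0, 0), H = (1, 0), N = (0, 1), B = (3, -1).
1. X is the midpoint of RB ⇒ X = (3/2, -1/2)
2·[HNB] = -1, 2·[RNX] = -3/2
[HNB]:[RNX] = -1:-3/2 = 2/3

[HNB]:[RNX] = 2/3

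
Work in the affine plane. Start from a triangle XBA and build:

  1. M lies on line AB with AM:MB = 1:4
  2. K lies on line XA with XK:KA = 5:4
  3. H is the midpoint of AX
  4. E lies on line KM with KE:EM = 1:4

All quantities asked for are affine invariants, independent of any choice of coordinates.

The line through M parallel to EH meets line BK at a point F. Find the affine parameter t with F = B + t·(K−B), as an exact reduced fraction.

Choose coordinates X = (0, 0), B = (1, 0), A = (0, 1).
1. M lies on line AB with AM:MB = 1:4 ⇒ M = (1/5, 4/5)
2. K lies on line XA with XK:KA = 5:4 ⇒ K = (0, 5/9)
3. H is the midpoint of AX ⇒ H = (0, 1/2)
4. E lies on line KM with KE:EM = 1:4 ⇒ E = (1/25, 136/225)
through M parallel to EH: direction (-1/25, -47/450); meets BK at F = (5/57, 260/513)
F = B + t·(K−B) with t = 52/57

t = 52/57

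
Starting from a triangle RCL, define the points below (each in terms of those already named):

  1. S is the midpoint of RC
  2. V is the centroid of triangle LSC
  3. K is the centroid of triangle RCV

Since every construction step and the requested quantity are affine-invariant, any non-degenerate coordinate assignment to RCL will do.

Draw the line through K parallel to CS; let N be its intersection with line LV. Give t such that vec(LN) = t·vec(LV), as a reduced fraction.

Assign R = (0, 0), C = (1, 0), L = (0, 1) — the answer is frame-independent, so this choice is without loss of generality.
1. S is the midpoint of RC ⇒ S = (1/2, 0)
2. V is the centroid of triangle LSC ⇒ V = (1/2, 1/3)
3. K is the centroid of triangle RCV ⇒ K = (1/2, 1/9)
through K parallel to CS: direction (-1/2, 0); meets LV at N = (2/3, 1/9)
N = L + t·(V−L) with t = 4/3

t = 4/3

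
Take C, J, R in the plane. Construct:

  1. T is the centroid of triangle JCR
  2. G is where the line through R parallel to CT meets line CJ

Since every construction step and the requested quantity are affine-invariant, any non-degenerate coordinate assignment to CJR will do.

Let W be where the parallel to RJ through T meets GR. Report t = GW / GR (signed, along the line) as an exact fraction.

Work in coordinates with C = (0, 0), J = (1, 0), R = (0, 1).
1. T is the centroid of triangle JCR ⇒ T = (1/3, 1/3)
2. G is where the line through R parallel to CT meets line CJ ⇒ G = (-1, 0)
through T parallel to RJ: direction (1, -1); meets GR at W = (-1/6, 5/6)
W = G + t·(R−G) with t = 5/6

t = 5/6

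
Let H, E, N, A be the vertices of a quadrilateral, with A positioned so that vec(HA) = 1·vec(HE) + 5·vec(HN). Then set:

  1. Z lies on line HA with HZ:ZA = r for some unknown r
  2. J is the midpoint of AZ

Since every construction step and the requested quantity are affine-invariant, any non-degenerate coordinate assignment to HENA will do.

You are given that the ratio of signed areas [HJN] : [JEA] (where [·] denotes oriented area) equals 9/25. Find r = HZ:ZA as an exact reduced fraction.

r = 2/5

Work in coordinates with H = (0, 0), E = (1, 0), N = (0, 1), A = (1, 5).
1. With HZ:ZA = r, write λ = r/(r+1) so Z = H + λ·(A−H); Z is affine-linear in λ
2. J is the midpoint of AZ ⇒ J is an affine combination of earlier points and hence also affine-linear in λ
Every point depending on Z is an affine combination of Z and λ-independent points, so each such coordinate is linear in λ; the λ² term in each signed area is a multiple of (A−H)×(A−H) = 0, so 2·[HJN] and 2·[JEA] are each linear in λ. Evaluating at λ=0 and λ=1:
  2·[HJN] = 1/2·λ + 1/2,   2·[JEA] = -5/2·λ + 5/2
So [HJN]:[JEA] = (1/2·λ + 1/2) / (-5/2·λ + 5/2). Setting this equal to 9/25:
  1/2·λ + 1/2 = 9/25·(-5/2·λ + 5/2)  ⇒  λ = 2/7
Then r = λ/(1−λ) = (2/7)/(5/7) = 2/5. Check: with r = 2/5, Z = (2/7, 10/7) and [HJN]:[JEA] = 9/25 as required.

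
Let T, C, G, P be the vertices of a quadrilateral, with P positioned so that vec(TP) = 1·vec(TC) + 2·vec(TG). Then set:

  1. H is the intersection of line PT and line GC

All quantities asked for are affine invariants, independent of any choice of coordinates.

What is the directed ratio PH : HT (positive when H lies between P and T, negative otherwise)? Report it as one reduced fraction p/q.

PH:HT = 2

Set T = (0, 0), C = (1, 0), G = (0, 1), P = (1, 2); any affine frame gives the same invariant.
1. H is the intersection of line PT and line GC ⇒ H = (1/3, 2/3)
H = P + t·(T−P) with t = 2/3, so PH:HT = t:(1−t) = 2/3:1/3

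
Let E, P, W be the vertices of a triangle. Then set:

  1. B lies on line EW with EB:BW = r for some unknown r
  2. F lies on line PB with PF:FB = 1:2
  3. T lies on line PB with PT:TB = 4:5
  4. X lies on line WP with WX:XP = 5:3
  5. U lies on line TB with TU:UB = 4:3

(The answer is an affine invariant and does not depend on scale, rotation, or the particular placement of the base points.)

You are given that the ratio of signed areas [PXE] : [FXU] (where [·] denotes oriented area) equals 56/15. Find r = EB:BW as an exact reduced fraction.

Work in coordinates with E = (0, 0), P = (1, 0), W = (0, 1).
1. With EB:BW = r, write λ = r/(r+1) so B = E + λ·(W−E); B is affine-linear in λ
2. F lies on line PB with PF:FB = 1:2 ⇒ F is an affine combination of earlier points and hence also affine-linear in λ
3. T lies on line PB with PT:TB = 4:5 ⇒ T is an affine combination of earlier points and hence also affine-linear in λ
4. X lies on line WP with WX:XP = 5:3 ⇒ X = (5/8, 3/8)
5. U lies on line TB with TU:UB = 4:3 ⇒ U is an affine combination of earlier points and hence also affine-linear in λ
Every point depending on B is an affine combination of B and λ-independent points, so each such coordinate is linear in λ; the λ² term in each signed area is a multiple of (W−E)×(W−E) = 0, so 2·[PXE] and 2·[FXU] are each linear in λ. Evaluating at λ=0 and λ=1:
  2·[PXE] = 3/8,   2·[FXU] = -9/56·λ + 9/56
So [PXE]:[FXU] = (3/8) / (-9/56·λ + 9/56). Setting this equal to 56/15:
  3/8 = 56/15·(-9/56·λ + 9/56)  ⇒  λ = 3/8
Then r = λ/(1−λ) = (3/8)/(5/8) = 3/5. Check: with r = 3/5, B = (0, 3/8) and [PXE]:[FXU] = 56/15 as required.

r = 3/5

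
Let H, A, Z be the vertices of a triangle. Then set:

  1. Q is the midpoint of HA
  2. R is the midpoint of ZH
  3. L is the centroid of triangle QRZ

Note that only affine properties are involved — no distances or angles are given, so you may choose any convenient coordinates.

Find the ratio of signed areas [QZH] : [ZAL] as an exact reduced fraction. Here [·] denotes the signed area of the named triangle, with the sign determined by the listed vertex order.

Set H = (0, 0), A = (1, 0), Z = (0, 1); any affine frame gives the same invariant.
1. Q is the midpoint of HA ⇒ Q = (1/2, 0)
2. R is the midpoint of ZH ⇒ R = (0, 1/2)
3. L is the centroid of triangle QRZ ⇒ L = (1/6, 1/2)
2·[QZH] = 1/2, 2·[ZAL] = -1/3
[QZH]:[ZAL] = 1/2:-1/3 = -3/2

[QZH]:[ZAL] = -3/2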